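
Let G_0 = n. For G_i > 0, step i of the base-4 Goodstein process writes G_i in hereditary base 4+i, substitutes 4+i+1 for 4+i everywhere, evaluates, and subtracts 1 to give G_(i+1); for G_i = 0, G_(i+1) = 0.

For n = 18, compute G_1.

26

[0] 18 ≡ 4^2 + 2 (base 4). Lift 5: 27. −1: 26.
[1] 26 ≡ 5^2 + 1 (base 5). Lift 6: 37. −1: 36.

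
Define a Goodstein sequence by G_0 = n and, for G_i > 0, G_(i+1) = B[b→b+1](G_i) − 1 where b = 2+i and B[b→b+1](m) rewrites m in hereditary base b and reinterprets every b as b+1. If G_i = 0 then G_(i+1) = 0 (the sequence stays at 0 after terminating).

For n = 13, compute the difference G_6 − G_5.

13 —HB2→ 2^(2 + 1) + 2^2 + 1 —bump→ 3^(3 + 1) + 3^3 + 1 = 109 —(−1)→ 108
108 —HB3→ 3^(3 + 1) + 3^3 —bump→ 4^(4 + 1) + 4^4 = 1280 —(−1)→ 1279
1279 —HB4→ 4^(4 + 1) + 3·4^3 + 3·4^2 + 3·4 + 3 —bump→ 5^(5 + 1) + 3·5^3 + 3·5^2 + 3·5 + 3 = 16093 —(−1)→ 16092
16092 —HB5→ 5^(5 + 1) + 3·5^3 + 3·5^2 + 3·5 + 2 —bump→ 6^(6 + 1) + 3·6^3 + 3·6^2 + 3·6 + 2 = 280712 —(−1)→ 280711
280711 —HB6→ 6^(6 + 1) + 3·6^3 + 3·6^2 + 3·6 + 1 —bump→ 7^(7 + 1) + 3·7^3 + 3·7^2 + 3·7 + 1 = 5765999 —(−1)→ 5765998
5765998 —HB7→ 7^(7 + 1) + 3·7^3 + 3·7^2 + 3·7 —bump→ 8^(8 + 1) + 3·8^3 + 3·8^2 + 3·8 = 134219480 —(−1)→ 134219479

128453481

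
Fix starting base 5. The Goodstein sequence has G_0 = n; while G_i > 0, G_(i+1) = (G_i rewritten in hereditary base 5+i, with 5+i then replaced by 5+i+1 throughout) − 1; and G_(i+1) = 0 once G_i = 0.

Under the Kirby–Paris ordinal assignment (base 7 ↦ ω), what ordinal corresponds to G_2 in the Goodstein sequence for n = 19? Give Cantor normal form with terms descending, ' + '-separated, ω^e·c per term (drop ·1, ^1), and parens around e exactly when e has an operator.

ω·3 + 2

G_0 = 19. HB_5(19) = 3·5 + 4. Bump = 22. G_1 = 21.
G_1 = 21. HB_6(21) = 3·6 + 3. Bump = 24. G_2 = 23.
G_2 = 23. HB_7(23) = 3·7 + 2. Bump = 26. G_3 = 25.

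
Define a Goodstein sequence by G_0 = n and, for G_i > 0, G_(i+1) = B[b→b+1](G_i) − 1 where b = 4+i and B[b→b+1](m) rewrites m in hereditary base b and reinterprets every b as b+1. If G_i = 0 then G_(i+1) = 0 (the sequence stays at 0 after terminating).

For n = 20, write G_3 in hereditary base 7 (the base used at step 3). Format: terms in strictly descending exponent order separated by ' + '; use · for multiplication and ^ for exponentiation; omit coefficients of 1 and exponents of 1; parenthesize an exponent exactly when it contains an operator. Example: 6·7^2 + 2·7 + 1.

i=0: 20 = 4^2 + 4 (b=4); 4→5: 5^2 + 5 = 30; 30−1 = 29
i=1: 29 = 5^2 + 4 (b=5); 5→6: 6^2 + 4 = 40; 40−1 = 39
i=2: 39 = 6^2 + 3 (b=6); 6→7: 7^2 + 3 = 52; 52−1 = 51
i=3: 51 = 7^2 + 2 (b=7); 7→8: 8^2 + 2 = 66; 66−1 = 65

7^2 + 2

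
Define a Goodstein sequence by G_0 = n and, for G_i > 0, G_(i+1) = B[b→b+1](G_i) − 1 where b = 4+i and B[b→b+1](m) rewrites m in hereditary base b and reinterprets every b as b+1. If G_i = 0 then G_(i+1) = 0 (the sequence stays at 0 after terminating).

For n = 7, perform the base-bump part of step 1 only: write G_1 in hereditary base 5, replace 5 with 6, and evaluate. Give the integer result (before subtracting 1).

[0] 7 ≡ 4 + 3 (base 4). Lift 5: 8. −1: 7.
[1] 7 ≡ 5 + 2 (base 5). Lift 6: 8. −1: 7.

8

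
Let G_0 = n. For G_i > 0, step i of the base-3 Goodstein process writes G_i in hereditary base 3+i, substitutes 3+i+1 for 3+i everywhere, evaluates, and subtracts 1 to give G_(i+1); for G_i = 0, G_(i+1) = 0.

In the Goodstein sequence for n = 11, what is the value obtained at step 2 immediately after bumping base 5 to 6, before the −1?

36

G_0=11  [base 3] 3^2 + 2  →[3↦4]→  4^2 + 2 = 18  −1 ⇒ G_1=17
G_1=17  [base 4] 4^2 + 1  →[4↦5]→  5^2 + 1 = 26  −1 ⇒ G_2=25
G_2=25  [base 5] 5^2  →[5↦6]→  6^2 = 36  −1 ⇒ G_3=35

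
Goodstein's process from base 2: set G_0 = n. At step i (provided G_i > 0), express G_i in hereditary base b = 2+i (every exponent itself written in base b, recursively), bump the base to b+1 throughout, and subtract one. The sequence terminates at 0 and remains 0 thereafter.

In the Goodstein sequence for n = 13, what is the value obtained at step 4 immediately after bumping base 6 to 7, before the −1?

5765999

(0) 13|_2 = 2^(2 + 1) + 2^2 + 1 ↦ 3^(3 + 1) + 3^3 + 1|_3 = 109 ⇒ 108
(1) 108|_3 = 3^(3 + 1) + 3^3 ↦ 4^(4 + 1) + 4^4|_4 = 1280 ⇒ 1279
(2) 1279|_4 = 4^(4 + 1) + 3·4^3 + 3·4^2 + 3·4 + 3 ↦ 5^(5 + 1) + 3·5^3 + 3·5^2 + 3·5 + 3|_5 = 16093 ⇒ 16092
(3) 16092|_5 = 5^(5 + 1) + 3·5^3 + 3·5^2 + 3·5 + 2 ↦ 6^(6 + 1) + 3·6^3 + 3·6^2 + 3·6 + 2|_6 = 280712 ⇒ 280711
(4) 280711|_6 = 6^(6 + 1) + 3·6^3 + 3·6^2 + 3·6 + 1 ↦ 7^(7 + 1) + 3·7^3 + 3·7^2 + 3·7 + 1|_7 = 5765999 ⇒ 5765998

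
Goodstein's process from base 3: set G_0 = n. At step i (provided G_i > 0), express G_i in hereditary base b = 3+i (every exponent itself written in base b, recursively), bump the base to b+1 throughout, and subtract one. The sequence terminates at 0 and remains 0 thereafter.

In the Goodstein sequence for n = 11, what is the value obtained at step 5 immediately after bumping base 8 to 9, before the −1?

base 3: 11 = 3^2 + 2; at 4: 4^2 + 2 = 18; next = 17
base 4: 17 = 4^2 + 1; at 5: 5^2 + 1 = 26; next = 25
base 5: 25 = 5^2; at 6: 6^2 = 36; next = 35
base 6: 35 = 5·6 + 5; at 7: 5·7 + 5 = 40; next = 39
base 7: 39 = 5·7 + 4; at 8: 5·8 + 4 = 44; next = 43
base 8: 43 = 5·8 + 3; at 9: 5·9 + 3 = 48; next = 47

48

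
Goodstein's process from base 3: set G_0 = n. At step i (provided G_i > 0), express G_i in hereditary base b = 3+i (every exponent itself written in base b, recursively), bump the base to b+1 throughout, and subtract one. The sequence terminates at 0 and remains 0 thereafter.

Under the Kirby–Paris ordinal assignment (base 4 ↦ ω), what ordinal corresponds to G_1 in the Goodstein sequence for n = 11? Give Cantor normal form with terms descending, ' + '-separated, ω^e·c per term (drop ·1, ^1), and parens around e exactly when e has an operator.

ω^2 + 1

11 —HB3→ 3^2 + 2 —bump→ 4^2 + 2 = 18 —(−1)→ 17
17 —HB4→ 4^2 + 1 —bump→ 5^2 + 1 = 26 —(−1)→ 25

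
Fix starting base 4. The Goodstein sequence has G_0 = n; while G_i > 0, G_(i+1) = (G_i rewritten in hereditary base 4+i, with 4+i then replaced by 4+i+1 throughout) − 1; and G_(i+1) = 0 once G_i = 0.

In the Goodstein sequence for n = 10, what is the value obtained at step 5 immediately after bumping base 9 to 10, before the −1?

14

G_0=10  [base 4] 2·4 + 2  →[4↦5]→  2·5 + 2 = 12  −1 ⇒ G_1=11
G_1=11  [base 5] 2·5 + 1  →[5↦6]→  2·6 + 1 = 13  −1 ⇒ G_2=12
G_2=12  [base 6] 2·6  →[6↦7]→  2·7 = 14  −1 ⇒ G_3=13
G_3=13  [base 7] 7 + 6  →[7↦8]→  8 + 6 = 14  −1 ⇒ G_4=13
G_4=13  [base 8] 8 + 5  →[8↦9]→  9 + 5 = 14  −1 ⇒ G_5=13
G_5=13  [base 9] 9 + 4  →[9↦10]→  10 + 4 = 14  −1 ⇒ G_6=13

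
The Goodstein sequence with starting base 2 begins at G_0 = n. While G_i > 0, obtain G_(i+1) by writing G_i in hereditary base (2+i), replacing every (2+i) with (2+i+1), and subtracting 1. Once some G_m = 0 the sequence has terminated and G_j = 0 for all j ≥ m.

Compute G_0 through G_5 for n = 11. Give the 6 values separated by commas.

11, 84, 1027, 15627, 279937, 5764801

11 —HB2→ 2^(2 + 1) + 2 + 1 —bump→ 3^(3 + 1) + 3 + 1 = 85 —(−1)→ 84
84 —HB3→ 3^(3 + 1) + 3 —bump→ 4^(4 + 1) + 4 = 1028 —(−1)→ 1027
1027 —HB4→ 4^(4 + 1) + 3 —bump→ 5^(5 + 1) + 3 = 15628 —(−1)→ 15627
15627 —HB5→ 5^(5 + 1) + 2 —bump→ 6^(6 + 1) + 2 = 279938 —(−1)→ 279937
279937 —HB6→ 6^(6 + 1) + 1 —bump→ 7^(7 + 1) + 1 = 5764802 —(−1)→ 5764801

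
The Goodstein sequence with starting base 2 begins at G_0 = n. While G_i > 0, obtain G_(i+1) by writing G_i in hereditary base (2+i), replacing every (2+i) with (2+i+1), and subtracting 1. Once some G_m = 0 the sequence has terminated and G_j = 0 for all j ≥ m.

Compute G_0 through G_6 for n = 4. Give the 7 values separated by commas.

4, 26, 41, 60, 83, 109, 139

G_0 = 4. HB_2(4) = 2^2. Bump = 27. G_1 = 26.
G_1 = 26. HB_3(26) = 2·3^2 + 2·3 + 2. Bump = 42. G_2 = 41.
G_2 = 41. HB_4(41) = 2·4^2 + 2·4 + 1. Bump = 61. G_3 = 60.
G_3 = 60. HB_5(60) = 2·5^2 + 2·5. Bump = 84. G_4 = 83.
G_4 = 83. HB_6(83) = 2·6^2 + 6 + 5. Bump = 110. G_5 = 109.
G_5 = 109. HB_7(109) = 2·7^2 + 7 + 4. Bump = 140. G_6 = 139.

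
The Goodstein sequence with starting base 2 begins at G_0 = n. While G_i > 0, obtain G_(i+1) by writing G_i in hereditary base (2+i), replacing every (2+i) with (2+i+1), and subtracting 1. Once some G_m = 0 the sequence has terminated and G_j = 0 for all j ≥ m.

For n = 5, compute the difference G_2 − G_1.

228

G_0=5  [base 2] 2^2 + 1  →[2↦3]→  3^3 + 1 = 28  −1 ⇒ G_1=27
G_1=27  [base 3] 3^3  →[3↦4]→  4^4 = 256  −1 ⇒ G_2=255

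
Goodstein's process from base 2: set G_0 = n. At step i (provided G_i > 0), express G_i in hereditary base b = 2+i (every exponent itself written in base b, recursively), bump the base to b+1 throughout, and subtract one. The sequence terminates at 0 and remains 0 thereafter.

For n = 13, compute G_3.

(0) 13|_2 = 2^(2 + 1) + 2^2 + 1 ↦ 3^(3 + 1) + 3^3 + 1|_3 = 109 ⇒ 108
(1) 108|_3 = 3^(3 + 1) + 3^3 ↦ 4^(4 + 1) + 4^4|_4 = 1280 ⇒ 1279
(2) 1279|_4 = 4^(4 + 1) + 3·4^3 + 3·4^2 + 3·4 + 3 ↦ 5^(5 + 1) + 3·5^3 + 3·5^2 + 3·5 + 3|_5 = 16093 ⇒ 16092
(3) 16092|_5 = 5^(5 + 1) + 3·5^3 + 3·5^2 + 3·5 + 2 ↦ 6^(6 + 1) + 3·6^3 + 3·6^2 + 3·6 + 2|_6 = 280712 ⇒ 280711

16092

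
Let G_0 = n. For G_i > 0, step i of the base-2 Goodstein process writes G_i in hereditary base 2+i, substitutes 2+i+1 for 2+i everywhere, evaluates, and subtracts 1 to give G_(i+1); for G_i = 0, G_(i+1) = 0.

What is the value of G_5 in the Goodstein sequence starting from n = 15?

6588344

G_0=15  [base 2] 2^(2 + 1) + 2^2 + 2 + 1  →[2↦3]→  3^(3 + 1) + 3^3 + 3 + 1 = 112  −1 ⇒ G_1=111
G_1=111  [base 3] 3^(3 + 1) + 3^3 + 3  →[3↦4]→  4^(4 + 1) + 4^4 + 4 = 1284  −1 ⇒ G_2=1283
G_2=1283  [base 4] 4^(4 + 1) + 4^4 + 3  →[4↦5]→  5^(5 + 1) + 5^5 + 3 = 18753  −1 ⇒ G_3=18752
G_3=18752  [base 5] 5^(5 + 1) + 5^5 + 2  →[5↦6]→  6^(6 + 1) + 6^6 + 2 = 326594  −1 ⇒ G_4=326593
G_4=326593  [base 6] 6^(6 + 1) + 6^6 + 1  →[6↦7]→  7^(7 + 1) + 7^7 + 1 = 6588345  −1 ⇒ G_5=6588344
G_5=6588344  [base 7] 7^(7 + 1) + 7^7  →[7↦8]→  8^(8 + 1) + 8^8 = 150994944  −1 ⇒ G_6=150994943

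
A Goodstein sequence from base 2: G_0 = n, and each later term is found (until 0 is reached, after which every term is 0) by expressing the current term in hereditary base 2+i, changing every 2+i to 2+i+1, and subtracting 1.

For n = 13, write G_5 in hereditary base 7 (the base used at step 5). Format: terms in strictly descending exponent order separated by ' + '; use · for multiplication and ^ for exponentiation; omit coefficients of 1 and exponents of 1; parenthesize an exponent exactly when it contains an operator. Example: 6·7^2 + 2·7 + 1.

(0) 13|_2 = 2^(2 + 1) + 2^2 + 1 ↦ 3^(3 + 1) + 3^3 + 1|_3 = 109 ⇒ 108
(1) 108|_3 = 3^(3 + 1) + 3^3 ↦ 4^(4 + 1) + 4^4|_4 = 1280 ⇒ 1279
(2) 1279|_4 = 4^(4 + 1) + 3·4^3 + 3·4^2 + 3·4 + 3 ↦ 5^(5 + 1) + 3·5^3 + 3·5^2 + 3·5 + 3|_5 = 16093 ⇒ 16092
(3) 16092|_5 = 5^(5 + 1) + 3·5^3 + 3·5^2 + 3·5 + 2 ↦ 6^(6 + 1) + 3·6^3 + 3·6^2 + 3·6 + 2|_6 = 280712 ⇒ 280711
(4) 280711|_6 = 6^(6 + 1) + 3·6^3 + 3·6^2 + 3·6 + 1 ↦ 7^(7 + 1) + 3·7^3 + 3·7^2 + 3·7 + 1|_7 = 5765999 ⇒ 5765998
(5) 5765998|_7 = 7^(7 + 1) + 3·7^3 + 3·7^2 + 3·7 ↦ 8^(8 + 1) + 3·8^3 + 3·8^2 + 3·8|_8 = 134219480 ⇒ 134219479

7^(7 + 1) + 3·7^3 + 3·7^2 + 3·7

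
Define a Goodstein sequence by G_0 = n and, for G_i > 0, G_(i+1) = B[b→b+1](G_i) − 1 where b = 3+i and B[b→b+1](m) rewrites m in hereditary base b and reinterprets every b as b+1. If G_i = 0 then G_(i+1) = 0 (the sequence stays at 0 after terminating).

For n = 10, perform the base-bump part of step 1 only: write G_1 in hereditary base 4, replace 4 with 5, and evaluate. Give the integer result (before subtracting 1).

i=0: 10 = 3^2 + 1 (b=3); 3→4: 4^2 + 1 = 17; 17−1 = 16
i=1: 16 = 4^2 (b=4); 4→5: 5^2 = 25; 25−1 = 24

25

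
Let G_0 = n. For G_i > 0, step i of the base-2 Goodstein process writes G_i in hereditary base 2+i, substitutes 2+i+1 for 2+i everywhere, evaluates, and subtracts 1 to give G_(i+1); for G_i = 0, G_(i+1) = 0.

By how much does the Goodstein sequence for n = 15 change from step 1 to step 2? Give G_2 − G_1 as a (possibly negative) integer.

G_0=15  [base 2] 2^(2 + 1) + 2^2 + 2 + 1  →[2↦3]→  3^(3 + 1) + 3^3 + 3 + 1 = 112  −1 ⇒ G_1=111
G_1=111  [base 3] 3^(3 + 1) + 3^3 + 3  →[3↦4]→  4^(4 + 1) + 4^4 + 4 = 1284  −1 ⇒ G_2=1283

1172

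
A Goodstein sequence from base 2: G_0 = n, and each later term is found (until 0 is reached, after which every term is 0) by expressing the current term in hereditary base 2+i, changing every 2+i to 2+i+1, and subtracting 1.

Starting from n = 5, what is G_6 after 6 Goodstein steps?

i=0: 5 = 2^2 + 1 (b=2); 2→3: 3^3 + 1 = 28; 28−1 = 27
i=1: 27 = 3^3 (b=3); 3→4: 4^4 = 256; 256−1 = 255
i=2: 255 = 3·4^3 + 3·4^2 + 3·4 + 3 (b=4); 4→5: 3·5^3 + 3·5^2 + 3·5 + 3 = 468; 468−1 = 467
i=3: 467 = 3·5^3 + 3·5^2 + 3·5 + 2 (b=5); 5→6: 3·6^3 + 3·6^2 + 3·6 + 2 = 776; 776−1 = 775
i=4: 775 = 3·6^3 + 3·6^2 + 3·6 + 1 (b=6); 6→7: 3·7^3 + 3·7^2 + 3·7 + 1 = 1198; 1198−1 = 1197
i=5: 1197 = 3·7^3 + 3·7^2 + 3·7 (b=7); 7→8: 3·8^3 + 3·8^2 + 3·8 = 1752; 1752−1 = 1751

1751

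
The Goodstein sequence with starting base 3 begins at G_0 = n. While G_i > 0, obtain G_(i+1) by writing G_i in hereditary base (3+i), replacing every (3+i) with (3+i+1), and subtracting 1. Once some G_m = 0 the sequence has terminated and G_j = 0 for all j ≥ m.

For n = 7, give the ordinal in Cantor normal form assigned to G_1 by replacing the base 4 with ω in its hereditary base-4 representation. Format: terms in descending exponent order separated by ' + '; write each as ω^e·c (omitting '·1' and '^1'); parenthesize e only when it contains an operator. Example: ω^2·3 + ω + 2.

ω·2

base 3: 7 = 2·3 + 1; at 4: 2·4 + 1 = 9; next = 8
base 4: 8 = 2·4; at 5: 2·5 = 10; next = 9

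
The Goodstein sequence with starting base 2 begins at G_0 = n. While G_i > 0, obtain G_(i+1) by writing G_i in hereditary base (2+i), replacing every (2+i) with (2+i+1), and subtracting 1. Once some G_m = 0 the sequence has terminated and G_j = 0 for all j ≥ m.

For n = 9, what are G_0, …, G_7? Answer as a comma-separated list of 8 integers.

9, 81, 1023, 9842, 140743, 2471826, 50333399, 1162263921

G_0=9  [base 2] 2^(2 + 1) + 1  →[2↦3]→  3^(3 + 1) + 1 = 82  −1 ⇒ G_1=81
G_1=81  [base 3] 3^(3 + 1)  →[3↦4]→  4^(4 + 1) = 1024  −1 ⇒ G_2=1023
G_2=1023  [base 4] 3·4^4 + 3·4^3 + 3·4^2 + 3·4 + 3  →[4↦5]→  3·5^5 + 3·5^3 + 3·5^2 + 3·5 + 3 = 9843  −1 ⇒ G_3=9842
G_3=9842  [base 5] 3·5^5 + 3·5^3 + 3·5^2 + 3·5 + 2  →[5↦6]→  3·6^6 + 3·6^3 + 3·6^2 + 3·6 + 2 = 140744  −1 ⇒ G_4=140743
G_4=140743  [base 6] 3·6^6 + 3·6^3 + 3·6^2 + 3·6 + 1  →[6↦7]→  3·7^7 + 3·7^3 + 3·7^2 + 3·7 + 1 = 2471827  −1 ⇒ G_5=2471826
G_5=2471826  [base 7] 3·7^7 + 3·7^3 + 3·7^2 + 3·7  →[7↦8]→  3·8^8 + 3·8^3 + 3·8^2 + 3·8 = 50333400  −1 ⇒ G_6=50333399
G_6=50333399  [base 8] 3·8^8 + 3·8^3 + 3·8^2 + 2·8 + 7  →[8↦9]→  3·9^9 + 3·9^3 + 3·9^2 + 2·9 + 7 = 1162263922  −1 ⇒ G_7=1162263921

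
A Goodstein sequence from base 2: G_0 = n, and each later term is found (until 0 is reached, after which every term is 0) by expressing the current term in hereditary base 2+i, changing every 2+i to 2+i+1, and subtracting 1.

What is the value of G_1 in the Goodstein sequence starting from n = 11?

G_0=11  [base 2] 2^(2 + 1) + 2 + 1  →[2↦3]→  3^(3 + 1) + 3 + 1 = 85  −1 ⇒ G_1=84
G_1=84  [base 3] 3^(3 + 1) + 3  →[3↦4]→  4^(4 + 1) + 4 = 1028  −1 ⇒ G_2=1027

84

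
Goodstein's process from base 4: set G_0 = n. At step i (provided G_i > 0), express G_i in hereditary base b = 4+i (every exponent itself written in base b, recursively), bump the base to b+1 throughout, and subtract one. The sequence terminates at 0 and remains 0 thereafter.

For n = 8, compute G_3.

G_0=8  [base 4] 2·4  →[4↦5]→  2·5 = 10  −1 ⇒ G_1=9
G_1=9  [base 5] 5 + 4  →[5↦6]→  6 + 4 = 10  −1 ⇒ G_2=9
G_2=9  [base 6] 6 + 3  →[6↦7]→  7 + 3 = 10  −1 ⇒ G_3=9
G_3=9  [base 7] 7 + 2  →[7↦8]→  8 + 2 = 10  −1 ⇒ G_4=9

9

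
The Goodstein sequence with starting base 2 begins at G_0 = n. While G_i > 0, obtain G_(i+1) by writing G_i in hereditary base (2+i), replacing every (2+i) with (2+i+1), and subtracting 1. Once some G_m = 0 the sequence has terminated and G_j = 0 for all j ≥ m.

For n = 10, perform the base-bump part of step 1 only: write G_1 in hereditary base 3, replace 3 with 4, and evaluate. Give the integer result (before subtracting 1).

1026

G_0=10  [base 2] 2^(2 + 1) + 2  →[2↦3]→  3^(3 + 1) + 3 = 84  −1 ⇒ G_1=83
G_1=83  [base 3] 3^(3 + 1) + 2  →[3↦4]→  4^(4 + 1) + 2 = 1026  −1 ⇒ G_2=1025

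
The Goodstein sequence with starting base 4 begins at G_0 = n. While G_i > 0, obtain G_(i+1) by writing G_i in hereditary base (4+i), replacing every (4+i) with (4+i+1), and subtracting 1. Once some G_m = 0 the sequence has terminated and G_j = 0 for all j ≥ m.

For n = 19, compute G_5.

69

[0] 19 ≡ 4^2 + 3 (base 4). Lift 5: 28. −1: 27.
[1] 27 ≡ 5^2 + 2 (base 5). Lift 6: 38. −1: 37.
[2] 37 ≡ 6^2 + 1 (base 6). Lift 7: 50. −1: 49.
[3] 49 ≡ 7^2 (base 7). Lift 8: 64. −1: 63.
[4] 63 ≡ 7·8 + 7 (base 8). Lift 9: 70. −1: 69.
[5] 69 ≡ 7·9 + 6 (base 9). Lift 10: 76. −1: 75.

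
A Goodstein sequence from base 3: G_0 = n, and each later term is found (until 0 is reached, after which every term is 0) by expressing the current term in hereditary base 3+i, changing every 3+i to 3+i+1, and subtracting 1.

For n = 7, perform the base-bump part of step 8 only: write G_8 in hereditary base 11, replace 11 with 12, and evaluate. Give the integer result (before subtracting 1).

8

7 —HB3→ 2·3 + 1 —bump→ 2·4 + 1 = 9 —(−1)→ 8
8 —HB4→ 2·4 —bump→ 2·5 = 10 —(−1)→ 9
9 —HB5→ 5 + 4 —bump→ 6 + 4 = 10 —(−1)→ 9
9 —HB6→ 6 + 3 —bump→ 7 + 3 = 10 —(−1)→ 9
9 —HB7→ 7 + 2 —bump→ 8 + 2 = 10 —(−1)→ 9
9 —HB8→ 8 + 1 —bump→ 9 + 1 = 10 —(−1)→ 9
9 —HB9→ 9 —bump→ 10 = 10 —(−1)→ 9
9 —HB10→ 9 —bump→ 9 = 9 —(−1)→ 8
8 —HB11→ 8 —bump→ 8 = 8 —(−1)→ 7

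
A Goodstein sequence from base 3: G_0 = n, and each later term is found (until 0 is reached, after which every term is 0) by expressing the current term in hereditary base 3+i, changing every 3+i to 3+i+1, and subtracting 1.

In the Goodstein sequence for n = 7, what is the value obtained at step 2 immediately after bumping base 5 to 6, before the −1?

(0) 7|_3 = 2·3 + 1 ↦ 2·4 + 1|_4 = 9 ⇒ 8
(1) 8|_4 = 2·4 ↦ 2·5|_5 = 10 ⇒ 9
(2) 9|_5 = 5 + 4 ↦ 6 + 4|_6 = 10 ⇒ 9

10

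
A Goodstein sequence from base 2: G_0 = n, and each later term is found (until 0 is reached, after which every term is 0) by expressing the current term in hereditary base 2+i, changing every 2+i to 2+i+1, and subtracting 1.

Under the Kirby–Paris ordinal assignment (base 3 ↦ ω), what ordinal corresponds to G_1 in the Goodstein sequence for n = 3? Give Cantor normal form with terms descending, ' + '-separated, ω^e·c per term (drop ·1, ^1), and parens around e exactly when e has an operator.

G_0=3  [base 2] 2 + 1  →[2↦3]→  3 + 1 = 4  −1 ⇒ G_1=3
G_1=3  [base 3] 3  →[3↦4]→  4 = 4  −1 ⇒ G_2=3

ω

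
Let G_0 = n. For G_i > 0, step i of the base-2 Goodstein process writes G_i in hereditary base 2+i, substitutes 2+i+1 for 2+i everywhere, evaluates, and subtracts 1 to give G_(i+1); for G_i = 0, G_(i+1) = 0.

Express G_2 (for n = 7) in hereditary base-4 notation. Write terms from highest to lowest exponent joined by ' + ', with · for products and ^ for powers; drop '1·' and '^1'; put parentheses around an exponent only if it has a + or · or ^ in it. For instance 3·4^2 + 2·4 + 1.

4^4 + 3

G_0 = 7. HB_2(7) = 2^2 + 2 + 1. Bump = 31. G_1 = 30.
G_1 = 30. HB_3(30) = 3^3 + 3. Bump = 260. G_2 = 259.
G_2 = 259. HB_4(259) = 4^4 + 3. Bump = 3128. G_3 = 3127.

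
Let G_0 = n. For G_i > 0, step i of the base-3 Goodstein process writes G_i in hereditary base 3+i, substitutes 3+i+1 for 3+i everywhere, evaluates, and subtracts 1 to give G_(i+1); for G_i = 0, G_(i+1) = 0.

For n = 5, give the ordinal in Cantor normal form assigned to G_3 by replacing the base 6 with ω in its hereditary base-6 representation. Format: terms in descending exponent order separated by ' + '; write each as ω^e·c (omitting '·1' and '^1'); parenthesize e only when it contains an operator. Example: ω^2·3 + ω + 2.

G_0=5  [base 3] 3 + 2  →[3↦4]→  4 + 2 = 6  −1 ⇒ G_1=5
G_1=5  [base 4] 4 + 1  →[4↦5]→  5 + 1 = 6  −1 ⇒ G_2=5
G_2=5  [base 5] 5  →[5↦6]→  6 = 6  −1 ⇒ G_3=5
G_3=5  [base 6] 5  →[6↦7]→  5 = 5  −1 ⇒ G_4=4

5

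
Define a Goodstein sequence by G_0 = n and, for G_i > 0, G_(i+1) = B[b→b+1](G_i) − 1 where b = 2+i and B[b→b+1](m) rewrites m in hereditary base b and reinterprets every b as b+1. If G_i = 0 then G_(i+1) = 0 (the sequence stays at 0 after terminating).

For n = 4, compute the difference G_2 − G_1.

i=0: 4 = 2^2 (b=2); 2→3: 3^3 = 27; 27−1 = 26
i=1: 26 = 2·3^2 + 2·3 + 2 (b=3); 3→4: 2·4^2 + 2·4 + 2 = 42; 42−1 = 41

15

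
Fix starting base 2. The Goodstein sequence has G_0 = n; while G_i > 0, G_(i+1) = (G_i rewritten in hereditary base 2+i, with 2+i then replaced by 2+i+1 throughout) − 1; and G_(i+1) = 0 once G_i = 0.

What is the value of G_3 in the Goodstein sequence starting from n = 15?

18752

[0] 15 ≡ 2^(2 + 1) + 2^2 + 2 + 1 (base 2). Lift 3: 112. −1: 111.
[1] 111 ≡ 3^(3 + 1) + 3^3 + 3 (base 3). Lift 4: 1284. −1: 1283.
[2] 1283 ≡ 4^(4 + 1) + 4^4 + 3 (base 4). Lift 5: 18753. −1: 18752.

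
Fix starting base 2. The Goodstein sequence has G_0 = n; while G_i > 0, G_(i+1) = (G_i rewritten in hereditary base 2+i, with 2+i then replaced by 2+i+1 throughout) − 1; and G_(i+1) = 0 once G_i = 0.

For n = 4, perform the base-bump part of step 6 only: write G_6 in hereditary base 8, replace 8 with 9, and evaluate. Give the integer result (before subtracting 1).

G_0 = 4. HB_2(4) = 2^2. Bump = 27. G_1 = 26.
G_1 = 26. HB_3(26) = 2·3^2 + 2·3 + 2. Bump = 42. G_2 = 41.
G_2 = 41. HB_4(41) = 2·4^2 + 2·4 + 1. Bump = 61. G_3 = 60.
G_3 = 60. HB_5(60) = 2·5^2 + 2·5. Bump = 84. G_4 = 83.
G_4 = 83. HB_6(83) = 2·6^2 + 6 + 5. Bump = 110. G_5 = 109.
G_5 = 109. HB_7(109) = 2·7^2 + 7 + 4. Bump = 140. G_6 = 139.
G_6 = 139. HB_8(139) = 2·8^2 + 8 + 3. Bump = 174. G_7 = 173.

174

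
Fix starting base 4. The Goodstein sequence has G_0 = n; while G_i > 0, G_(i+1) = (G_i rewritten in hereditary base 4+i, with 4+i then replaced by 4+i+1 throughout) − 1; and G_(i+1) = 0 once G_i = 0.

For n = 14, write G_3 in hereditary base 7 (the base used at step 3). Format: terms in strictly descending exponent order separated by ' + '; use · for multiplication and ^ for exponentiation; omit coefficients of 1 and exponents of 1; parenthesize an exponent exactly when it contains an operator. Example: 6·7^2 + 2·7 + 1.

2·7 + 6

G_0=14  [base 4] 3·4 + 2  →[4↦5]→  3·5 + 2 = 17  −1 ⇒ G_1=16
G_1=16  [base 5] 3·5 + 1  →[5↦6]→  3·6 + 1 = 19  −1 ⇒ G_2=18
G_2=18  [base 6] 3·6  →[6↦7]→  3·7 = 21  −1 ⇒ G_3=20
G_3=20  [base 7] 2·7 + 6  →[7↦8]→  2·8 + 6 = 22  −1 ⇒ G_4=21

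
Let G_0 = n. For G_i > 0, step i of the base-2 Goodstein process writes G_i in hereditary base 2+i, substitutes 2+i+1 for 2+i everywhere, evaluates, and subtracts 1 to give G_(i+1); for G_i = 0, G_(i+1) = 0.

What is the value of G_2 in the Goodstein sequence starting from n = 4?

41

i=0: 4 = 2^2 (b=2); 2→3: 3^3 = 27; 27−1 = 26
i=1: 26 = 2·3^2 + 2·3 + 2 (b=3); 3→4: 2·4^2 + 2·4 + 2 = 42; 42−1 = 41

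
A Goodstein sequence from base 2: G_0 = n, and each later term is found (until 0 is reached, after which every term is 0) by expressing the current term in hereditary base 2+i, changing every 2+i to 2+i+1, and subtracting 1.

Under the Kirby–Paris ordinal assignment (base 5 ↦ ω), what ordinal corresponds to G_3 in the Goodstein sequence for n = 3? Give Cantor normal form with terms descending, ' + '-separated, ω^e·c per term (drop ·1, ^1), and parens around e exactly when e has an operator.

2

G_0=3  [base 2] 2 + 1  →[2↦3]→  3 + 1 = 4  −1 ⇒ G_1=3
G_1=3  [base 3] 3  →[3↦4]→  4 = 4  −1 ⇒ G_2=3
G_2=3  [base 4] 3  →[4↦5]→  3 = 3  −1 ⇒ G_3=2
G_3=2  [base 5] 2  →[5↦6]→  2 = 2  −1 ⇒ G_4=1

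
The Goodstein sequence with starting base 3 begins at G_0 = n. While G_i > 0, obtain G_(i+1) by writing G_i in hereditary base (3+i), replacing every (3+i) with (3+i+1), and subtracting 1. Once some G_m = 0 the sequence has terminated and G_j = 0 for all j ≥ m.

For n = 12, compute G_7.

75

i=0: 12 = 3^2 + 3 (b=3); 3→4: 4^2 + 4 = 20; 20−1 = 19
i=1: 19 = 4^2 + 3 (b=4); 4→5: 5^2 + 3 = 28; 28−1 = 27
i=2: 27 = 5^2 + 2 (b=5); 5→6: 6^2 + 2 = 38; 38−1 = 37
i=3: 37 = 6^2 + 1 (b=6); 6→7: 7^2 + 1 = 50; 50−1 = 49
i=4: 49 = 7^2 (b=7); 7→8: 8^2 = 64; 64−1 = 63
i=5: 63 = 7·8 + 7 (b=8); 8→9: 7·9 + 7 = 70; 70−1 = 69
i=6: 69 = 7·9 + 6 (b=9); 9→10: 7·10 + 6 = 76; 76−1 = 75
i=7: 75 = 7·10 + 5 (b=10); 10→11: 7·11 + 5 = 82; 82−1 = 81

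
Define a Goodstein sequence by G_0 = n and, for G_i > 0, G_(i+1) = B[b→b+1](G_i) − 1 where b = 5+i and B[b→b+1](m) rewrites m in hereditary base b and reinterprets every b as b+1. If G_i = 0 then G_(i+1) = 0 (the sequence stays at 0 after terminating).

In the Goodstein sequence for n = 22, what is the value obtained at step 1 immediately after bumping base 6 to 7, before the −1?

29

22 —HB5→ 4·5 + 2 —bump→ 4·6 + 2 = 26 —(−1)→ 25
25 —HB6→ 4·6 + 1 —bump→ 4·7 + 1 = 29 —(−1)→ 28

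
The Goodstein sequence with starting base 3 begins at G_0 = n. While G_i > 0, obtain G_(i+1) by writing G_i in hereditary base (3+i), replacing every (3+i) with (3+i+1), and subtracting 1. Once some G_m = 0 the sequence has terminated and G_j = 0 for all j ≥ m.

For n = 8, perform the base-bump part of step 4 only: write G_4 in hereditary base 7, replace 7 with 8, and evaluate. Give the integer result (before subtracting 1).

base 3: 8 = 2·3 + 2; at 4: 2·4 + 2 = 10; next = 9
base 4: 9 = 2·4 + 1; at 5: 2·5 + 1 = 11; next = 10
base 5: 10 = 2·5; at 6: 2·6 = 12; next = 11
base 6: 11 = 6 + 5; at 7: 7 + 5 = 12; next = 11
base 7: 11 = 7 + 4; at 8: 8 + 4 = 12; next = 11

12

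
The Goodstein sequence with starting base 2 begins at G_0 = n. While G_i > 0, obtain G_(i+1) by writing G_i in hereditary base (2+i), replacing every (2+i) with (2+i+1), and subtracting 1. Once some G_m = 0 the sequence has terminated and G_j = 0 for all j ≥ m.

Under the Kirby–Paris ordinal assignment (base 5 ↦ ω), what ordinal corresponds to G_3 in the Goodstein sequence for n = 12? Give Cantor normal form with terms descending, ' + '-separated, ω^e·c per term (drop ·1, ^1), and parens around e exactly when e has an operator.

base 2: 12 = 2^(2 + 1) + 2^2; at 3: 3^(3 + 1) + 3^3 = 108; next = 107
base 3: 107 = 3^(3 + 1) + 2·3^2 + 2·3 + 2; at 4: 4^(4 + 1) + 2·4^2 + 2·4 + 2 = 1066; next = 1065
base 4: 1065 = 4^(4 + 1) + 2·4^2 + 2·4 + 1; at 5: 5^(5 + 1) + 2·5^2 + 2·5 + 1 = 15686; next = 15685
base 5: 15685 = 5^(5 + 1) + 2·5^2 + 2·5; at 6: 6^(6 + 1) + 2·6^2 + 2·6 = 280020; next = 280019

ω^(ω + 1) + ω^2·2 + ω·2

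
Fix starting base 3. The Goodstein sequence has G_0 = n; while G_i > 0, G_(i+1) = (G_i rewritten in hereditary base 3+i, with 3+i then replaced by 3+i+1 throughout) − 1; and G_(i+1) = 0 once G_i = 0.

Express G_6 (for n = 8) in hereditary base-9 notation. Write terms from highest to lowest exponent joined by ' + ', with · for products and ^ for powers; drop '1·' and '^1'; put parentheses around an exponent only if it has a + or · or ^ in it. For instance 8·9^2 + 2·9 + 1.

(0) 8|_3 = 2·3 + 2 ↦ 2·4 + 2|_4 = 10 ⇒ 9
(1) 9|_4 = 2·4 + 1 ↦ 2·5 + 1|_5 = 11 ⇒ 10
(2) 10|_5 = 2·5 ↦ 2·6|_6 = 12 ⇒ 11
(3) 11|_6 = 6 + 5 ↦ 7 + 5|_7 = 12 ⇒ 11
(4) 11|_7 = 7 + 4 ↦ 8 + 4|_8 = 12 ⇒ 11
(5) 11|_8 = 8 + 3 ↦ 9 + 3|_9 = 12 ⇒ 11
(6) 11|_9 = 9 + 2 ↦ 10 + 2|_10 = 12 ⇒ 11

9 + 2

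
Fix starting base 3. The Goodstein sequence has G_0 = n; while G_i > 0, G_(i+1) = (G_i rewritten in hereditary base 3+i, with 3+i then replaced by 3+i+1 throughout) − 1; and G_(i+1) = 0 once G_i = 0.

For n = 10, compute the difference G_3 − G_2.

3

G_0=10  [base 3] 3^2 + 1  →[3↦4]→  4^2 + 1 = 17  −1 ⇒ G_1=16
G_1=16  [base 4] 4^2  →[4↦5]→  5^2 = 25  −1 ⇒ G_2=24
G_2=24  [base 5] 4·5 + 4  →[5↦6]→  4·6 + 4 = 28  −1 ⇒ G_3=27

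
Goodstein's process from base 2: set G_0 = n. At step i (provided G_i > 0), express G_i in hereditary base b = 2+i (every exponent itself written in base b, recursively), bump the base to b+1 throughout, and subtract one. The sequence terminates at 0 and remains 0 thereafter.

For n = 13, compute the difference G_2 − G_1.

1171

i=0: 13 = 2^(2 + 1) + 2^2 + 1 (b=2); 2→3: 3^(3 + 1) + 3^3 + 1 = 109; 109−1 = 108
i=1: 108 = 3^(3 + 1) + 3^3 (b=3); 3→4: 4^(4 + 1) + 4^4 = 1280; 1280−1 = 1279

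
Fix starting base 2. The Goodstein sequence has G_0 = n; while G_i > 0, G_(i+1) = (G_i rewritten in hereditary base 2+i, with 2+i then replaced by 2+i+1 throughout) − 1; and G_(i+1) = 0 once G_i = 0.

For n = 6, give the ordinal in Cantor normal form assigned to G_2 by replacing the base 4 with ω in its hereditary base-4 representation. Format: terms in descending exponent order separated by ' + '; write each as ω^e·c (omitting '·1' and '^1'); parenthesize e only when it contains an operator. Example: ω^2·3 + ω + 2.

i=0: 6 = 2^2 + 2 (b=2); 2→3: 3^3 + 3 = 30; 30−1 = 29
i=1: 29 = 3^3 + 2 (b=3); 3→4: 4^4 + 2 = 258; 258−1 = 257
i=2: 257 = 4^4 + 1 (b=4); 4→5: 5^5 + 1 = 3126; 3126−1 = 3125

ω^ω + 1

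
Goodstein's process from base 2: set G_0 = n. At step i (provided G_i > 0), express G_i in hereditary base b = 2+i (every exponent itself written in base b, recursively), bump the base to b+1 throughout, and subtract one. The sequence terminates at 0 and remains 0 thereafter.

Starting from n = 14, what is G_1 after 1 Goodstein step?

G_0=14  [base 2] 2^(2 + 1) + 2^2 + 2  →[2↦3]→  3^(3 + 1) + 3^3 + 3 = 111  −1 ⇒ G_1=110
G_1=110  [base 3] 3^(3 + 1) + 3^3 + 2  →[3↦4]→  4^(4 + 1) + 4^4 + 2 = 1282  −1 ⇒ G_2=1281

110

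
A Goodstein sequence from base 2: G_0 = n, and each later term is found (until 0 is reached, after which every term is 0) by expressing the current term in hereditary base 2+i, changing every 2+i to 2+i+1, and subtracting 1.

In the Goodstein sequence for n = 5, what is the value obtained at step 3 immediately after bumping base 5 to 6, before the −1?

776

G_0=5  [base 2] 2^2 + 1  →[2↦3]→  3^3 + 1 = 28  −1 ⇒ G_1=27
G_1=27  [base 3] 3^3  →[3↦4]→  4^4 = 256  −1 ⇒ G_2=255
G_2=255  [base 4] 3·4^3 + 3·4^2 + 3·4 + 3  →[4↦5]→  3·5^3 + 3·5^2 + 3·5 + 3 = 468  −1 ⇒ G_3=467
G_3=467  [base 5] 3·5^3 + 3·5^2 + 3·5 + 2  →[5↦6]→  3·6^3 + 3·6^2 + 3·6 + 2 = 776  −1 ⇒ G_4=775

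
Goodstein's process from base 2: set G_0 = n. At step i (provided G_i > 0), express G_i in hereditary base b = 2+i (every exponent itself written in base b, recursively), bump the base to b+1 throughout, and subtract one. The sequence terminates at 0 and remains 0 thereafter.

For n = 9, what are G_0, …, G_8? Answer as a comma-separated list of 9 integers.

G_0=9  [base 2] 2^(2 + 1) + 1  →[2↦3]→  3^(3 + 1) + 1 = 82  −1 ⇒ G_1=81
G_1=81  [base 3] 3^(3 + 1)  →[3↦4]→  4^(4 + 1) = 1024  −1 ⇒ G_2=1023
G_2=1023  [base 4] 3·4^4 + 3·4^3 + 3·4^2 + 3·4 + 3  →[4↦5]→  3·5^5 + 3·5^3 + 3·5^2 + 3·5 + 3 = 9843  −1 ⇒ G_3=9842
G_3=9842  [base 5] 3·5^5 + 3·5^3 + 3·5^2 + 3·5 + 2  →[5↦6]→  3·6^6 + 3·6^3 + 3·6^2 + 3·6 + 2 = 140744  −1 ⇒ G_4=140743
G_4=140743  [base 6] 3·6^6 + 3·6^3 + 3·6^2 + 3·6 + 1  →[6↦7]→  3·7^7 + 3·7^3 + 3·7^2 + 3·7 + 1 = 2471827  −1 ⇒ G_5=2471826
G_5=2471826  [base 7] 3·7^7 + 3·7^3 + 3·7^2 + 3·7  →[7↦8]→  3·8^8 + 3·8^3 + 3·8^2 + 3·8 = 50333400  −1 ⇒ G_6=50333399
G_6=50333399  [base 8] 3·8^8 + 3·8^3 + 3·8^2 + 2·8 + 7  →[8↦9]→  3·9^9 + 3·9^3 + 3·9^2 + 2·9 + 7 = 1162263922  −1 ⇒ G_7=1162263921
G_7=1162263921  [base 9] 3·9^9 + 3·9^3 + 3·9^2 + 2·9 + 6  →[9↦10]→  3·10^10 + 3·10^3 + 3·10^2 + 2·10 + 6 = 30000003326  −1 ⇒ G_8=30000003325

9, 81, 1023, 9842, 140743, 2471826, 50333399, 1162263921, 30000003325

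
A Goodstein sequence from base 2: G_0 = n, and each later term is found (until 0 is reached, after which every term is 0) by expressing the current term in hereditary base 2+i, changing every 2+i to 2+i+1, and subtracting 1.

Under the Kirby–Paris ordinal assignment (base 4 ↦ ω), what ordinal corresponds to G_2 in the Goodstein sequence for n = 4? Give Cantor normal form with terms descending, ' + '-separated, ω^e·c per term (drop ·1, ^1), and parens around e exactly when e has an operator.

ω^2·2 + ω·2 + 1

4 —HB2→ 2^2 —bump→ 3^3 = 27 —(−1)→ 26
26 —HB3→ 2·3^2 + 2·3 + 2 —bump→ 2·4^2 + 2·4 + 2 = 42 —(−1)→ 41
41 —HB4→ 2·4^2 + 2·4 + 1 —bump→ 2·5^2 + 2·5 + 1 = 61 —(−1)→ 60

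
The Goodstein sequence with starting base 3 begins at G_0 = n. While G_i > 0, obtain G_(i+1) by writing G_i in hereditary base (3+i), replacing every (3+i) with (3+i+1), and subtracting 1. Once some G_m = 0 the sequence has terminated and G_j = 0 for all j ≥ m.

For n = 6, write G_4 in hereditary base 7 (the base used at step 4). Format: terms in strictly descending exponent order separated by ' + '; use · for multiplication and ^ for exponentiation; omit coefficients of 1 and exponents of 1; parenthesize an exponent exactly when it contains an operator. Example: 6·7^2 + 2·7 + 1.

[0] 6 ≡ 2·3 (base 3). Lift 4: 8. −1: 7.
[1] 7 ≡ 4 + 3 (base 4). Lift 5: 8. −1: 7.
[2] 7 ≡ 5 + 2 (base 5). Lift 6: 8. −1: 7.
[3] 7 ≡ 6 + 1 (base 6). Lift 7: 8. −1: 7.

7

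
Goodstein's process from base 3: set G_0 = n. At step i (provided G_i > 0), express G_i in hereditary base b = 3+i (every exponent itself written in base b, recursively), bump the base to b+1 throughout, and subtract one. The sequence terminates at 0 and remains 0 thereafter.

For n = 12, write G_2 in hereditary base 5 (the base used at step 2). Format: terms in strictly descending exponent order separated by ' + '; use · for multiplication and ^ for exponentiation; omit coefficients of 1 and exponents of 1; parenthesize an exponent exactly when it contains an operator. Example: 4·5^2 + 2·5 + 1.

G_0 = 12. HB_3(12) = 3^2 + 3. Bump = 20. G_1 = 19.
G_1 = 19. HB_4(19) = 4^2 + 3. Bump = 28. G_2 = 27.

5^2 + 2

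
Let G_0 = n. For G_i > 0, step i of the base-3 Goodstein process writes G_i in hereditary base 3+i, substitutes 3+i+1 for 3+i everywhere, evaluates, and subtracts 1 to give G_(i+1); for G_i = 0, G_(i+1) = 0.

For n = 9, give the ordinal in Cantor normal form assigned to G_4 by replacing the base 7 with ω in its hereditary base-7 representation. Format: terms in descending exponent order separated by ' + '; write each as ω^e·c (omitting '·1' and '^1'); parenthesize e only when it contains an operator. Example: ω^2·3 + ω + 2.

ω·3

base 3: 9 = 3^2; at 4: 4^2 = 16; next = 15
base 4: 15 = 3·4 + 3; at 5: 3·5 + 3 = 18; next = 17
base 5: 17 = 3·5 + 2; at 6: 3·6 + 2 = 20; next = 19
base 6: 19 = 3·6 + 1; at 7: 3·7 + 1 = 22; next = 21
base 7: 21 = 3·7; at 8: 3·8 = 24; next = 23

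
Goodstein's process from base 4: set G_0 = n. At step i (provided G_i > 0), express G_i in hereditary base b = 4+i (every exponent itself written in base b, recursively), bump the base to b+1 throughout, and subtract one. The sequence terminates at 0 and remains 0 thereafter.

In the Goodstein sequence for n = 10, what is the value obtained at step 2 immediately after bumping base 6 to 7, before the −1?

10 —HB4→ 2·4 + 2 —bump→ 2·5 + 2 = 12 —(−1)→ 11
11 —HB5→ 2·5 + 1 —bump→ 2·6 + 1 = 13 —(−1)→ 12

14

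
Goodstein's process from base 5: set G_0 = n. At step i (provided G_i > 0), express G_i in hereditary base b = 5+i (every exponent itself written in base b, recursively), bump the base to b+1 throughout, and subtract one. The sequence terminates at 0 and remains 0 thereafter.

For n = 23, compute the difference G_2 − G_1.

G_0 = 23. HB_5(23) = 4·5 + 3. Bump = 27. G_1 = 26.
G_1 = 26. HB_6(26) = 4·6 + 2. Bump = 30. G_2 = 29.

3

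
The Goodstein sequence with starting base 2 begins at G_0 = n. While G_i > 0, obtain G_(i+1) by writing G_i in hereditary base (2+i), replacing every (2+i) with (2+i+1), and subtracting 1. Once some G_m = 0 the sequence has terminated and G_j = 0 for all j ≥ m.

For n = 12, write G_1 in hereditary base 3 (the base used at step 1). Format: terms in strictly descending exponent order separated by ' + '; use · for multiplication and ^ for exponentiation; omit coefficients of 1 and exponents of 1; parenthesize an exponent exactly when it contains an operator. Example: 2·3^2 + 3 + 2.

3^(3 + 1) + 2·3^2 + 2·3 + 2

[0] 12 ≡ 2^(2 + 1) + 2^2 (base 2). Lift 3: 108. −1: 107.
[1] 107 ≡ 3^(3 + 1) + 2·3^2 + 2·3 + 2 (base 3). Lift 4: 1066. −1: 1065.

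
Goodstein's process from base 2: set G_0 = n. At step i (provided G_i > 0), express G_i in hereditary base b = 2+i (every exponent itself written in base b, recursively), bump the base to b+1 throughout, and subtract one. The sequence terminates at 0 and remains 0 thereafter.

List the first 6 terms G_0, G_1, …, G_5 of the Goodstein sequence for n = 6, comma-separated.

G_0 = 6. HB_2(6) = 2^2 + 2. Bump = 30. G_1 = 29.
G_1 = 29. HB_3(29) = 3^3 + 2. Bump = 258. G_2 = 257.
G_2 = 257. HB_4(257) = 4^4 + 1. Bump = 3126. G_3 = 3125.
G_3 = 3125. HB_5(3125) = 5^5. Bump = 46656. G_4 = 46655.
G_4 = 46655. HB_6(46655) = 5·6^5 + 5·6^4 + 5·6^3 + 5·6^2 + 5·6 + 5. Bump = 98040. G_5 = 98039.

6, 29, 257, 3125, 46655, 98039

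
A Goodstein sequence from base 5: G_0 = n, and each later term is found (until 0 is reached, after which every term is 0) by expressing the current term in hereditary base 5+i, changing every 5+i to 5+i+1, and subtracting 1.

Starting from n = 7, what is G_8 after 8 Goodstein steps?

2

step 0: 7 = 5 + 2; sub 6 for 5: 6 + 2; = 8; G_1 = 8−1 = 7
step 1: 7 = 6 + 1; sub 7 for 6: 7 + 1; = 8; G_2 = 8−1 = 7
step 2: 7 = 7; sub 8 for 7: 8; = 8; G_3 = 8−1 = 7
step 3: 7 = 7; sub 9 for 8: 7; = 7; G_4 = 7−1 = 6
step 4: 6 = 6; sub 10 for 9: 6; = 6; G_5 = 6−1 = 5
step 5: 5 = 5; sub 11 for 10: 5; = 5; G_6 = 5−1 = 4
step 6: 4 = 4; sub 12 for 11: 4; = 4; G_7 = 4−1 = 3
step 7: 3 = 3; sub 13 for 12: 3; = 3; G_8 = 3−1 = 2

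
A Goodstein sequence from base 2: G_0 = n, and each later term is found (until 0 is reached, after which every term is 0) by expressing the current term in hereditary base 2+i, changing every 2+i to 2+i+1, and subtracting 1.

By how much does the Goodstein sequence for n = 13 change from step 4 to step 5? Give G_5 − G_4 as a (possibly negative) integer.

i=0: 13 = 2^(2 + 1) + 2^2 + 1 (b=2); 2→3: 3^(3 + 1) + 3^3 + 1 = 109; 109−1 = 108
i=1: 108 = 3^(3 + 1) + 3^3 (b=3); 3→4: 4^(4 + 1) + 4^4 = 1280; 1280−1 = 1279
i=2: 1279 = 4^(4 + 1) + 3·4^3 + 3·4^2 + 3·4 + 3 (b=4); 4→5: 5^(5 + 1) + 3·5^3 + 3·5^2 + 3·5 + 3 = 16093; 16093−1 = 16092
i=3: 16092 = 5^(5 + 1) + 3·5^3 + 3·5^2 + 3·5 + 2 (b=5); 5→6: 6^(6 + 1) + 3·6^3 + 3·6^2 + 3·6 + 2 = 280712; 280712−1 = 280711
i=4: 280711 = 6^(6 + 1) + 3·6^3 + 3·6^2 + 3·6 + 1 (b=6); 6→7: 7^(7 + 1) + 3·7^3 + 3·7^2 + 3·7 + 1 = 5765999; 5765999−1 = 5765998

5485287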